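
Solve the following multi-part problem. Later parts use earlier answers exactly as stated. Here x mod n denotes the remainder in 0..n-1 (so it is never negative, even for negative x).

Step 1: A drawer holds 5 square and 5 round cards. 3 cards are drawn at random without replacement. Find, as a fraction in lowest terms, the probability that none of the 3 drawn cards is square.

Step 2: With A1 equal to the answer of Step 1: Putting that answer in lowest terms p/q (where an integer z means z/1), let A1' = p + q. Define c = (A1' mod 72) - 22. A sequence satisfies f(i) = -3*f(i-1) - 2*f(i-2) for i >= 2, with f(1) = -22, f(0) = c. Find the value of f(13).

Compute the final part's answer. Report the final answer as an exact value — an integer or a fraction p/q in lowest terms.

Step 1: total draws C(10,3) = 120; favorable C(5,3) = 10; P = 1/12; answer 1/12
Step 2: A1 = 1/12; threaded value p + q = 13; c = -9; f(2) = -3*(-22) - 2*(-9) = 84; iterating: f(2)=84, f(3)=-208, f(4)=456, f(5)=-952, f(6)=1944, f(7)=-3928, f(8)=7896, f(9)=-15832, f(10)=31704, f(11)=-63448, f(12)=126936, f(13)=-253912; answer -253912

-253912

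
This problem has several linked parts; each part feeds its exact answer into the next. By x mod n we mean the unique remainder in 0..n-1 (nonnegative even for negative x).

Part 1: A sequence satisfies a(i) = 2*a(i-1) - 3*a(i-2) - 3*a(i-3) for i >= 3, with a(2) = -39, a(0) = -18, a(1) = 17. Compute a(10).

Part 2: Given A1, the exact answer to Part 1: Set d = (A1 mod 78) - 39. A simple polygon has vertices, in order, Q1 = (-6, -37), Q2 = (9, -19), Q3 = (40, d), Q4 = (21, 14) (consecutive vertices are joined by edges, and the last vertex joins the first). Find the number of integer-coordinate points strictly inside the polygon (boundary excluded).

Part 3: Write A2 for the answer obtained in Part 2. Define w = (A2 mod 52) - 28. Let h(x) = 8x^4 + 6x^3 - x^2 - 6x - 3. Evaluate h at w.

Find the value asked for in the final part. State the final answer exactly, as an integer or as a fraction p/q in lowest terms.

Part 1: a(3) = 2*(-39) - 3*(17) - 3*(-18) = -75; iterating: a(3)=-75, a(4)=-84, a(5)=174, a(6)=825, a(7)=1380, a(8)=-237, a(9)=-7089, a(10)=-17607; answer -17607
Part 2: A1 = -17607; d = -18; cross terms: (-6*-19 - 9*-37)=447, (9*-18 - 40*-19)=598, (40*14 - 21*-18)=938, (21*-37 - -6*14)=-693; twice the area = |1290| = 1290; area = 645; boundary points = 3 + 1 + 1 + 3 = 8; strictly interior points = area - boundary/2 + 1 = 642; answer 642
Part 3: A2 = 642; w = -10; 8*(-10)^4 + 6*(-10)^3 - 1*(-10)^2 - 6*(-10)^1 - 3 = (80000) + (-6000) + (-100) + (60) + (-3) = 73957; answer 73957

73957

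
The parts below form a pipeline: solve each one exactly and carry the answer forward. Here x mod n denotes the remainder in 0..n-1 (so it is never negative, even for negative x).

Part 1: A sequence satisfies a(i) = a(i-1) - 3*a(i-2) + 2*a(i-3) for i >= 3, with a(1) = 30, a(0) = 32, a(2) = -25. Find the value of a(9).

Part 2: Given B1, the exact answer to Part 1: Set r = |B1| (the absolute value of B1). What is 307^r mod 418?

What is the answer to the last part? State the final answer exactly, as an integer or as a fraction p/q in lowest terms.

Part 1: a(3) = 1*(-25) - 3*(30) + 2*(32) = -51; iterating: a(3)=-51, a(4)=84, a(5)=187, a(6)=-167, a(7)=-560, a(8)=315, a(9)=1661; answer 1661
Part 2: B1 = 1661; r = 1661; squarings mod 418: 307^1=307, 307^2=199, 307^4=309, 307^8=177, 307^16=397, 307^32=23, 307^64=111, 307^128=199, 307^256=309, 307^512=177, 307^1024=397; 307^1661 = 307^1 * 307^4 * 307^8 * 307^16 * 307^32 * 307^64 * 307^512 * 307^1024 = 395 (mod 418); answer 395

395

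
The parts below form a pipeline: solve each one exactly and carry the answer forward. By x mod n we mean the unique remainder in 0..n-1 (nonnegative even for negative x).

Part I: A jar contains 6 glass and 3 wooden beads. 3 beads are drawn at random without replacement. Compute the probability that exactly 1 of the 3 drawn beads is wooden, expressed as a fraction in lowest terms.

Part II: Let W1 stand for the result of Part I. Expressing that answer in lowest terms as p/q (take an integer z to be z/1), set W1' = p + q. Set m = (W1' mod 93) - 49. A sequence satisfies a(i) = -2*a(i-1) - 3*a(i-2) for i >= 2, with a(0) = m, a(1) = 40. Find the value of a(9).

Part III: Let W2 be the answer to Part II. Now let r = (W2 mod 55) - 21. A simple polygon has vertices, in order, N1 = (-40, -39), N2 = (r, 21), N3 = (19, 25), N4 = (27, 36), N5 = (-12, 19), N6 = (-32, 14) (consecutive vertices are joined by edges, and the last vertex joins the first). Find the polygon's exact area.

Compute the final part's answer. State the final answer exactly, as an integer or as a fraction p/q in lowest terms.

Part I: total draws C(9,3) = 84; favorable C(3,1)*C(6,2) = 45; P = 15/28; answer 15/28
Part II: W1 = 15/28; threaded value p + q = 43; m = -6; a(2) = -2*(40) - 3*(-6) = -62; iterating: a(2)=-62, a(3)=4, a(4)=178, a(5)=-368, a(6)=202, a(7)=700, a(8)=-2006, a(9)=1912; answer 1912
Part III: W2 = 1912; r = 21; cross terms: (-40*21 - 21*-39)=-21, (21*25 - 19*21)=126, (19*36 - 27*25)=9, (27*19 - -12*36)=945, (-12*14 - -32*19)=440, (-32*-39 - -40*14)=1808; twice the area = |3307| = 3307; area = 3307/2; answer 3307/2

3307/2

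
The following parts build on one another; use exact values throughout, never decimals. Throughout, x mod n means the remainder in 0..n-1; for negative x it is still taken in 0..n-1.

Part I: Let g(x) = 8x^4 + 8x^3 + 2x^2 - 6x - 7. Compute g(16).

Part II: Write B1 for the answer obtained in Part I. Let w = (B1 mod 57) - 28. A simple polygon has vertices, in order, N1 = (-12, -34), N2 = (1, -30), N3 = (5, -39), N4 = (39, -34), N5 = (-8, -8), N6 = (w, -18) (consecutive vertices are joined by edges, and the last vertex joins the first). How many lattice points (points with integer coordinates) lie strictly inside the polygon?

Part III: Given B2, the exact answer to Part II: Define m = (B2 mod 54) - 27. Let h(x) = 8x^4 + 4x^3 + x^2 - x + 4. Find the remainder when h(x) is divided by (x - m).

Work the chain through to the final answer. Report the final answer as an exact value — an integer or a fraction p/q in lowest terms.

2320

Part I: 8*(16)^4 + 8*(16)^3 + 2*(16)^2 - 6*(16)^1 - 7 = (524288) + (32768) + (512) + (-96) + (-7) = 557465; answer 557465
Part II: B1 = 557465; w = -23; cross terms: (-12*-30 - 1*-34)=394, (1*-39 - 5*-30)=111, (5*-34 - 39*-39)=1351, (39*-8 - -8*-34)=-584, (-8*-18 - -23*-8)=-40, (-23*-34 - -12*-18)=566; twice the area = |1798| = 1798; area = 899; boundary points = 1 + 1 + 1 + 1 + 5 + 1 = 10; strictly interior points = area - boundary/2 + 1 = 895; answer 895
Part III: B2 = 895; m = 4; remainder = value at the root: 8*(4)^4 + 4*(4)^3 + 1*(4)^2 - 1*(4)^1 + 4 = (2048) + (256) + (16) + (-4) + (4) = 2320; answer 2320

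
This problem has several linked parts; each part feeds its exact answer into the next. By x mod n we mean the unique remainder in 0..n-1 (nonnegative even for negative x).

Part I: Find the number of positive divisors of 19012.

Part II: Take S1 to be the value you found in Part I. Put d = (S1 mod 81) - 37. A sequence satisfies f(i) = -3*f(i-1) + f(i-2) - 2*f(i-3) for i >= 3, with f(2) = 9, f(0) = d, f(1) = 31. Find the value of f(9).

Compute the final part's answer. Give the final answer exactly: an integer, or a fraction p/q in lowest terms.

Part I: 19012 = 2^2 * 7^2 * 97; number of divisors = (2+1) * (2+1) * (1+1) = 18; answer 18
Part II: S1 = 18; d = -19; f(3) = -3*(9) + 1*(31) - 2*(-19) = 42; iterating: f(3)=42, f(4)=-179, f(5)=561, f(6)=-1946, f(7)=6757, f(8)=-23339, f(9)=80666; answer 80666

80666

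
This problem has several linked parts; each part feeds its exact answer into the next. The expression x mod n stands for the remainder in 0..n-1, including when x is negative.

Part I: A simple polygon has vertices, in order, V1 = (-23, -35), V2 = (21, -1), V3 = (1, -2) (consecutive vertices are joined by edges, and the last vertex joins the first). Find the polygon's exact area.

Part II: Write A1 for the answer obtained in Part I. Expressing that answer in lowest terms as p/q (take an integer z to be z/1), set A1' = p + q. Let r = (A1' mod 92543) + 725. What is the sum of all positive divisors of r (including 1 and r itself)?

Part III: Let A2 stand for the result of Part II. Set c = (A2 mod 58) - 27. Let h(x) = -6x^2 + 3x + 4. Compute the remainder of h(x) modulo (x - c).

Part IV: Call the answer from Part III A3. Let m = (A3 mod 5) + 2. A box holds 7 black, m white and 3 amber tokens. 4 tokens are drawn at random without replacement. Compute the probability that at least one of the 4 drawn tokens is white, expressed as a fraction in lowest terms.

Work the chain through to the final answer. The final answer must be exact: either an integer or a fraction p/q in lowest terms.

101/143

Part I: cross terms: (-23*-1 - 21*-35)=758, (21*-2 - 1*-1)=-41, (1*-35 - -23*-2)=-81; twice the area = |636| = 636; area = 318; answer 318
Part II: A1 = 318; threaded value p + q = 319; r = 1044; 1044 = 2^2 * 3^2 * 29; sigma = (1 + 2 + 4) * (1 + 3 + 9) * (1 + 29) = 7 * 13 * 30 = 2730; answer 2730
Part III: A2 = 2730; c = -23; remainder = value at the root: -6*(-23)^2 + 3*(-23)^1 + 4 = (-3174) + (-69) + (4) = -3239; answer -3239
Part IV: A3 = -3239; m = 3; total draws C(13,4) = 715; complement C(10,4) = 210; favorable 715 - 210 = 505; P = 101/143; answer 101/143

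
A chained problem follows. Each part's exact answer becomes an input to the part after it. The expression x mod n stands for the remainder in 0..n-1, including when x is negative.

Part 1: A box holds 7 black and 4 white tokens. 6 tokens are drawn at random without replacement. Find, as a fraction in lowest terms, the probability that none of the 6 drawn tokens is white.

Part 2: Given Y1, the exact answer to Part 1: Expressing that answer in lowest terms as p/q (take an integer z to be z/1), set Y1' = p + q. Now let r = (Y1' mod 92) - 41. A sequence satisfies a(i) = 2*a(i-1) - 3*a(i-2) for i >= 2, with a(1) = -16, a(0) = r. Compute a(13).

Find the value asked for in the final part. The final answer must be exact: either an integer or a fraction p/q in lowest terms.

37976

Part 1: total draws C(11,6) = 462; favorable C(7,6) = 7; P = 1/66; answer 1/66
Part 2: Y1 = 1/66; threaded value p + q = 67; r = 26; a(2) = 2*(-16) - 3*(26) = -110; iterating: a(2)=-110, a(3)=-172, a(4)=-14, a(5)=488, a(6)=1018, a(7)=572, a(8)=-1910, a(9)=-5536, a(10)=-5342, a(11)=5924, a(12)=27874, a(13)=37976; answer 37976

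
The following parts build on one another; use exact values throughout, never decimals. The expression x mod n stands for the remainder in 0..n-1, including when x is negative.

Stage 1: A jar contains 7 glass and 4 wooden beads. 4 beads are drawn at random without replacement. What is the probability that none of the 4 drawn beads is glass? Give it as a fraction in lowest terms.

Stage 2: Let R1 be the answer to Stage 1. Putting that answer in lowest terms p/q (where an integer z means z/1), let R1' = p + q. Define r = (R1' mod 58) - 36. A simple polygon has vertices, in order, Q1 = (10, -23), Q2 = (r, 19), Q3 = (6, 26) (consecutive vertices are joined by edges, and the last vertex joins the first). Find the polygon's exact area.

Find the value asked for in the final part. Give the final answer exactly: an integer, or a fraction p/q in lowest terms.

77/2

Stage 1: total draws C(11,4) = 330; favorable C(4,4) = 1; P = 1/330; answer 1/330
Stage 2: R1 = 1/330; threaded value p + q = 331; r = 5; cross terms: (10*19 - 5*-23)=305, (5*26 - 6*19)=16, (6*-23 - 10*26)=-398; twice the area = |-77| = 77; area = 77/2; answer 77/2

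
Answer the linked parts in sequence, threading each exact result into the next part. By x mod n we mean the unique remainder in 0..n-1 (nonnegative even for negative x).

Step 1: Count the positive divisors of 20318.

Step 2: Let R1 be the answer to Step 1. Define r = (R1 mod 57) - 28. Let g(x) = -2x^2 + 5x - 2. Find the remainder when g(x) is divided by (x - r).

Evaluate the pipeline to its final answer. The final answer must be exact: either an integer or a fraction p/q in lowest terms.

Step 1: 20318 = 2 * 10159; number of divisors = (1+1) * (1+1) = 4; answer 4
Step 2: R1 = 4; r = -24; remainder = value at the root: -2*(-24)^2 + 5*(-24)^1 - 2 = (-1152) + (-120) + (-2) = -1274; answer -1274

-1274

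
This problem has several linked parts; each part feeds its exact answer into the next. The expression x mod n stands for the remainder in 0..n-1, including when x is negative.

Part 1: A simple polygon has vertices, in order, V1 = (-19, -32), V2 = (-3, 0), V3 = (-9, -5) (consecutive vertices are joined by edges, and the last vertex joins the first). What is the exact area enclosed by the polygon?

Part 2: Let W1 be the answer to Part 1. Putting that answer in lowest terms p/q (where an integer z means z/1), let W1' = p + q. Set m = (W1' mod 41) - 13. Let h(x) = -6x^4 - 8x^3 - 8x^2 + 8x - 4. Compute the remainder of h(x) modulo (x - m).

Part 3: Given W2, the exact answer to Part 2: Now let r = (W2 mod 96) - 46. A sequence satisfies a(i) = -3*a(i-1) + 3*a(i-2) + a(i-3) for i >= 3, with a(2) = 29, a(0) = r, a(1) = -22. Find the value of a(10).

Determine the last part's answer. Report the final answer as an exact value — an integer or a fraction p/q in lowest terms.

Part 1: cross terms: (-19*0 - -3*-32)=-96, (-3*-5 - -9*0)=15, (-9*-32 - -19*-5)=193; twice the area = |112| = 112; area = 56; answer 56
Part 2: W1 = 56; threaded value p + q = 57; m = 3; remainder = value at the root: -6*(3)^4 - 8*(3)^3 - 8*(3)^2 + 8*(3)^1 - 4 = (-486) + (-216) + (-72) + (24) + (-4) = -754; answer -754
Part 3: W2 = -754; r = -32; a(3) = -3*(29) + 3*(-22) + 1*(-32) = -185; iterating: a(3)=-185, a(4)=620, a(5)=-2386, a(6)=8833, a(7)=-33037, a(8)=123224, a(9)=-459950, a(10)=1716485; answer 1716485

1716485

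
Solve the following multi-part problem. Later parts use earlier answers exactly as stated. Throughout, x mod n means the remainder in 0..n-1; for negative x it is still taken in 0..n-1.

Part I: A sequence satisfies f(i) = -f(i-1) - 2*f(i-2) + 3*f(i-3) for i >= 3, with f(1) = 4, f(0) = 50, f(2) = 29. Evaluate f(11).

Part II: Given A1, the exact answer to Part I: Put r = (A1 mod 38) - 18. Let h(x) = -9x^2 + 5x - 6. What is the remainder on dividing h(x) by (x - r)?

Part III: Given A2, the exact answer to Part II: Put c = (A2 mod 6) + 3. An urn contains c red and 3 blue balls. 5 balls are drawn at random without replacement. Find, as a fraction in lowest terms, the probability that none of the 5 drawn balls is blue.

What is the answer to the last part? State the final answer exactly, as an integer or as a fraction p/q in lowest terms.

1/12

Part I: f(3) = -1*(29) - 2*(4) + 3*(50) = 113; iterating: f(3)=113, f(4)=-159, f(5)=20, f(6)=637, f(7)=-1154, f(8)=-60, f(9)=4279, f(10)=-7621, f(11)=-1117; answer -1117
Part II: A1 = -1117; r = 5; remainder = value at the root: -9*(5)^2 + 5*(5)^1 - 6 = (-225) + (25) + (-6) = -206; answer -206
Part III: A2 = -206; c = 7; total draws C(10,5) = 252; favorable C(7,5) = 21; P = 1/12; answer 1/12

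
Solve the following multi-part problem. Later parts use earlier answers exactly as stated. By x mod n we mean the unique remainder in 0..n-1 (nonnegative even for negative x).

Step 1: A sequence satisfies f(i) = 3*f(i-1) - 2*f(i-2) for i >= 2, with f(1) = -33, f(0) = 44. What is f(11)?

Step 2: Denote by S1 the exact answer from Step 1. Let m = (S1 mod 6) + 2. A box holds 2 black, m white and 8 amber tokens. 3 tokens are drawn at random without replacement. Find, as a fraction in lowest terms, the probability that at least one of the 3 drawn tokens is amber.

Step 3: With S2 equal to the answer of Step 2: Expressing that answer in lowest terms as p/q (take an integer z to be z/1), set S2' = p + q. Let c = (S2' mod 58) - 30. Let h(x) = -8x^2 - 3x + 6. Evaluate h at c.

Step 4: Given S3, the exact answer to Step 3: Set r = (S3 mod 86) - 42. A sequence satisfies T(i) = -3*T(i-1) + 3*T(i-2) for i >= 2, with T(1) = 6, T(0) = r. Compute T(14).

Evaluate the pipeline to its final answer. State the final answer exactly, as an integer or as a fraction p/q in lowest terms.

643938093

Step 1: f(2) = 3*(-33) - 2*(44) = -187; iterating: f(2)=-187, f(3)=-495, f(4)=-1111, f(5)=-2343, f(6)=-4807, f(7)=-9735, f(8)=-19591, f(9)=-39303, f(10)=-78727, f(11)=-157575; answer -157575
Step 2: S1 = -157575; m = 5; total draws C(15,3) = 455; complement C(7,3) = 35; favorable 455 - 35 = 420; P = 12/13; answer 12/13
Step 3: S2 = 12/13; threaded value p + q = 25; c = -5; -8*(-5)^2 - 3*(-5)^1 + 6 = (-200) + (15) + (6) = -179; answer -179
Step 4: S3 = -179; r = 37; T(2) = -3*(6) + 3*(37) = 93; iterating: T(2)=93, T(3)=-261, T(4)=1062, T(5)=-3969, T(6)=15093, T(7)=-57186, T(8)=216837, T(9)=-822069, T(10)=3116718, T(11)=-11816361, T(12)=44799237, T(13)=-169846794, T(14)=643938093; answer 643938093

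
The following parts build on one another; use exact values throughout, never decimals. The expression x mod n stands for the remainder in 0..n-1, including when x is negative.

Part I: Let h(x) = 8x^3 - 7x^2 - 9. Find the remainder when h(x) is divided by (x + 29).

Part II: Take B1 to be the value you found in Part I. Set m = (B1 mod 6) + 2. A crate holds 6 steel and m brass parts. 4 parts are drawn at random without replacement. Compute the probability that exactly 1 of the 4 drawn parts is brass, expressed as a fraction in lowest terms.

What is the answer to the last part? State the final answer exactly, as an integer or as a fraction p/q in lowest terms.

8/33

Part I: remainder = value at the root: 8*(-29)^3 - 7*(-29)^2 - 9 = (-195112) + (-5887) + (-9) = -201008; answer -201008
Part II: B1 = -201008; m = 6; total draws C(12,4) = 495; favorable C(6,1)*C(6,3) = 120; P = 8/33; answer 8/33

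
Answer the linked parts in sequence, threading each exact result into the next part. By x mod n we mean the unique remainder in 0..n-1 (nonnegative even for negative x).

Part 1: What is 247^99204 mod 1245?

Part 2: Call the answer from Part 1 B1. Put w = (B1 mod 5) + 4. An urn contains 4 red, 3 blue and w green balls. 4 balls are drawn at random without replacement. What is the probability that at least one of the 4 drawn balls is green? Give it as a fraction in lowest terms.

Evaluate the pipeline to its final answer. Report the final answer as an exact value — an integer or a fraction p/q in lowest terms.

Part 1: squarings mod 1245: 247^1=247, 247^2=4, 247^4=16, 247^8=256, 247^16=796, 247^32=1156, 247^64=451, 247^128=466, 247^256=526, 247^512=286, 247^1024=871, 247^2048=436, 247^4096=856, 247^8192=676, 247^16384=61, 247^32768=1231, 247^65536=196; 247^99204 = 247^4 * 247^128 * 247^256 * 247^512 * 247^32768 * 247^65536 = 61 (mod 1245); answer 61
Part 2: B1 = 61; w = 5; total draws C(12,4) = 495; complement C(7,4) = 35; favorable 495 - 35 = 460; P = 92/99; answer 92/99

92/99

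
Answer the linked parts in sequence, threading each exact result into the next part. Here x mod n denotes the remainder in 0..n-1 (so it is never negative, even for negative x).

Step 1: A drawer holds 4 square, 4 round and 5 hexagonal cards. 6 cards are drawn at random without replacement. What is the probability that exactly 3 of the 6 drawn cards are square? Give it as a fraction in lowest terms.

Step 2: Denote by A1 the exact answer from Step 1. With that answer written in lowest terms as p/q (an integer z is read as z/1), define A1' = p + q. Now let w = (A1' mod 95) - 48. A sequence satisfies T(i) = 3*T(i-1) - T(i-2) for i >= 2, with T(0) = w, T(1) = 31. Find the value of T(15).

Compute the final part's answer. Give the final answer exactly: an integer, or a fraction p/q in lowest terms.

16894532

Step 1: total draws C(13,6) = 1716; favorable C(4,3)*C(9,3) = 336; P = 28/143; answer 28/143
Step 2: A1 = 28/143; threaded value p + q = 171; w = 28; T(2) = 3*(31) - 1*(28) = 65; iterating: T(2)=65, T(3)=164, T(4)=427, T(5)=1117, T(6)=2924, T(7)=7655, T(8)=20041, T(9)=52468, T(10)=137363, T(11)=359621, T(12)=941500, T(13)=2464879, T(14)=6453137, T(15)=16894532; answer 16894532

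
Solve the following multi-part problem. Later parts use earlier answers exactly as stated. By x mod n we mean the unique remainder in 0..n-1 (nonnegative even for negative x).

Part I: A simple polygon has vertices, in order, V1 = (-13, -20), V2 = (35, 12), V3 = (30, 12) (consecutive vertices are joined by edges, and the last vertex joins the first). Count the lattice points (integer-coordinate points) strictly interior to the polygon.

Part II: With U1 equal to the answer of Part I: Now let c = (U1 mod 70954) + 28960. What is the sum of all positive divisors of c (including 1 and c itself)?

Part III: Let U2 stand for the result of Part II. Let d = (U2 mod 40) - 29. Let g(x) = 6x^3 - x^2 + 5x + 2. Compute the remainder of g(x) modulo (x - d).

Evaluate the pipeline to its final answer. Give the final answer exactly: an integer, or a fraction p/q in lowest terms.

Part I: cross terms: (-13*12 - 35*-20)=544, (35*12 - 30*12)=60, (30*-20 - -13*12)=-444; twice the area = |160| = 160; area = 80; boundary points = 16 + 5 + 1 = 22; strictly interior points = area - boundary/2 + 1 = 70; answer 70
Part II: U1 = 70; c = 29030; 29030 = 2 * 5 * 2903; sigma = (1 + 2) * (1 + 5) * (1 + 2903) = 3 * 6 * 2904 = 52272; answer 52272
Part III: U2 = 52272; d = 3; remainder = value at the root: 6*(3)^3 - 1*(3)^2 + 5*(3)^1 + 2 = (162) + (-9) + (15) + (2) = 170; answer 170

170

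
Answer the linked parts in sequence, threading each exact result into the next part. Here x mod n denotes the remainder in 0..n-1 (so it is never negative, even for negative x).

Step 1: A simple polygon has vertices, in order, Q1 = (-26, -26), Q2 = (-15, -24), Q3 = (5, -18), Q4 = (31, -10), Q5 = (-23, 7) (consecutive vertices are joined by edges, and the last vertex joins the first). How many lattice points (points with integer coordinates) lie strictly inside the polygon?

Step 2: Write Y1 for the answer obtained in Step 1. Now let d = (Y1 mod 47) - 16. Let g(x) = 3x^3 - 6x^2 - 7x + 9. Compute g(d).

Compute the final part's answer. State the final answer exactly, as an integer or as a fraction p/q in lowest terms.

-3521

Step 1: cross terms: (-26*-24 - -15*-26)=234, (-15*-18 - 5*-24)=390, (5*-10 - 31*-18)=508, (31*7 - -23*-10)=-13, (-23*-26 - -26*7)=780; twice the area = |1899| = 1899; area = 1899/2; boundary points = 1 + 2 + 2 + 1 + 3 = 9; strictly interior points = area - boundary/2 + 1 = 946; answer 946
Step 2: Y1 = 946; d = -10; 3*(-10)^3 - 6*(-10)^2 - 7*(-10)^1 + 9 = (-3000) + (-600) + (70) + (9) = -3521; answer -3521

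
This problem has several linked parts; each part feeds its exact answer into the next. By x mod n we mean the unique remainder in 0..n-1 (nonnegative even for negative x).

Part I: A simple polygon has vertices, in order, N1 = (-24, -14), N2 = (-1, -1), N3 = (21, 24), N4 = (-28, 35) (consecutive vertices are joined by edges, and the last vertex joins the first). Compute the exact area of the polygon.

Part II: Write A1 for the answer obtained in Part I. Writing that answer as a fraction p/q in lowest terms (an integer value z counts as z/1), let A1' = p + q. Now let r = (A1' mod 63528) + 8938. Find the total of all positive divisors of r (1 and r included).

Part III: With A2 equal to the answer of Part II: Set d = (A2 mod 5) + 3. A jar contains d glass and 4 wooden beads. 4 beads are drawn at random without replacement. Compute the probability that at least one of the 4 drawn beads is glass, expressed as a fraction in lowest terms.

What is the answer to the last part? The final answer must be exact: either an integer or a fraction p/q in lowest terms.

Part I: cross terms: (-24*-1 - -1*-14)=10, (-1*24 - 21*-1)=-3, (21*35 - -28*24)=1407, (-28*-14 - -24*35)=1232; twice the area = |2646| = 2646; area = 1323; answer 1323
Part II: A1 = 1323; threaded value p + q = 1324; r = 10262; 10262 = 2 * 7 * 733; sigma = (1 + 2) * (1 + 7) * (1 + 733) = 3 * 8 * 734 = 17616; answer 17616
Part III: A2 = 17616; d = 4; total draws C(8,4) = 70; complement C(4,4) = 1; favorable 70 - 1 = 69; P = 69/70; answer 69/70

69/70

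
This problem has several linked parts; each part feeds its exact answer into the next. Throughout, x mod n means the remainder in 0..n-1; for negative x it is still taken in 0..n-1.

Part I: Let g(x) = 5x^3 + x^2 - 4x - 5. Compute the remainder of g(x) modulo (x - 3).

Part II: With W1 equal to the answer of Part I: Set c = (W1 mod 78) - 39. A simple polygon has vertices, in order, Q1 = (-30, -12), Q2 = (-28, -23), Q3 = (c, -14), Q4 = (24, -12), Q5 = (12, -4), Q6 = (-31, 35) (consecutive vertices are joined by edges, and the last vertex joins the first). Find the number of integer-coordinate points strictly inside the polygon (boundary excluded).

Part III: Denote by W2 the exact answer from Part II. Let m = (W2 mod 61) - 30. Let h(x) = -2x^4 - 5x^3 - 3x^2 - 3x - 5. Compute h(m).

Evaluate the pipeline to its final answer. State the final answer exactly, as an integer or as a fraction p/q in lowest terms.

-227378

Part I: remainder = value at the root: 5*(3)^3 + 1*(3)^2 - 4*(3)^1 - 5 = (135) + (9) + (-12) + (-5) = 127; answer 127
Part II: W1 = 127; c = 10; cross terms: (-30*-23 - -28*-12)=354, (-28*-14 - 10*-23)=622, (10*-12 - 24*-14)=216, (24*-4 - 12*-12)=48, (12*35 - -31*-4)=296, (-31*-12 - -30*35)=1422; twice the area = |2958| = 2958; area = 1479; boundary points = 1 + 1 + 2 + 4 + 1 + 1 = 10; strictly interior points = area - boundary/2 + 1 = 1475; answer 1475
Part III: W2 = 1475; m = -19; -2*(-19)^4 - 5*(-19)^3 - 3*(-19)^2 - 3*(-19)^1 - 5 = (-260642) + (34295) + (-1083) + (57) + (-5) = -227378; answer -227378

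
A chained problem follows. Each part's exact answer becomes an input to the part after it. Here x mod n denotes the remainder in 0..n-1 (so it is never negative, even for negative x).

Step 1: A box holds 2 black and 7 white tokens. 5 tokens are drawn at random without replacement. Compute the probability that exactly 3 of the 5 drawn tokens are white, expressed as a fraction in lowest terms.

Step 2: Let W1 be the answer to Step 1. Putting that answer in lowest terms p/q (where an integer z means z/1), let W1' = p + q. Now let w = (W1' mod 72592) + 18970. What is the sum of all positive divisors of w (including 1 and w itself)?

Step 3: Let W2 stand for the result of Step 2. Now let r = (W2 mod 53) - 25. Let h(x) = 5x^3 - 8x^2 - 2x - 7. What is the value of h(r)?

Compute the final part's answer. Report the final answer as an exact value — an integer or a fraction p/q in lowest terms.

2025

Step 1: total draws C(9,5) = 126; favorable C(7,3)*C(2,2) = 35; P = 5/18; answer 5/18
Step 2: W1 = 5/18; threaded value p + q = 23; w = 18993; 18993 = 3 * 13 * 487; sigma = (1 + 3) * (1 + 13) * (1 + 487) = 4 * 14 * 488 = 27328; answer 27328
Step 3: W2 = 27328; r = 8; 5*(8)^3 - 8*(8)^2 - 2*(8)^1 - 7 = (2560) + (-512) + (-16) + (-7) = 2025; answer 2025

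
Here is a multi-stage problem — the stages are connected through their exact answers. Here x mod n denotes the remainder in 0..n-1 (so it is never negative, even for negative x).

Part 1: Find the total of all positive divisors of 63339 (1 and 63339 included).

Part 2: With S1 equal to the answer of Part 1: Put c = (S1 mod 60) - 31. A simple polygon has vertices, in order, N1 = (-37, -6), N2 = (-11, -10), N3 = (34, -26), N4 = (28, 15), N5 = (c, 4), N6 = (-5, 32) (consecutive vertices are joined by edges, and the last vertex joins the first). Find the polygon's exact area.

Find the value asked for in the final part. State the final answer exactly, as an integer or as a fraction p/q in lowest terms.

3191/2

Part 1: 63339 = 3 * 43 * 491; sigma = (1 + 3) * (1 + 43) * (1 + 491) = 4 * 44 * 492 = 86592; answer 86592
Part 2: S1 = 86592; c = -19; cross terms: (-37*-10 - -11*-6)=304, (-11*-26 - 34*-10)=626, (34*15 - 28*-26)=1238, (28*4 - -19*15)=397, (-19*32 - -5*4)=-588, (-5*-6 - -37*32)=1214; twice the area = |3191| = 3191; area = 3191/2; answer 3191/2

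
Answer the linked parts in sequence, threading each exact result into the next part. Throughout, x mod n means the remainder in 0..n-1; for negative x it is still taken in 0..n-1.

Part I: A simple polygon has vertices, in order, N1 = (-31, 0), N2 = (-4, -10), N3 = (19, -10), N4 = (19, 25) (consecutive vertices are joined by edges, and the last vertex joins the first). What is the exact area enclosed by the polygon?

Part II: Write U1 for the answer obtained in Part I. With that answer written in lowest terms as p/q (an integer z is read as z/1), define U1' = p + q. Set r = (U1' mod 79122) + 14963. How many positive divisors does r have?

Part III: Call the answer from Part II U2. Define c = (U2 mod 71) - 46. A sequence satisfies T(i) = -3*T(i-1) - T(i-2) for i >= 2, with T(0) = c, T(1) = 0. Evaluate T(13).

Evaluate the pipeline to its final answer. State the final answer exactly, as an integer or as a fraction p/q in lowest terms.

-1761984

Part I: cross terms: (-31*-10 - -4*0)=310, (-4*-10 - 19*-10)=230, (19*25 - 19*-10)=665, (19*0 - -31*25)=775; twice the area = |1980| = 1980; area = 990; answer 990
Part II: U1 = 990; threaded value p + q = 991; r = 15954; 15954 = 2 * 3 * 2659; number of divisors = (1+1) * (1+1) * (1+1) = 8; answer 8
Part III: U2 = 8; c = -38; T(2) = -3*(0) - 1*(-38) = 38; iterating: T(2)=38, T(3)=-114, T(4)=304, T(5)=-798, T(6)=2090, T(7)=-5472, T(8)=14326, T(9)=-37506, T(10)=98192, T(11)=-257070, T(12)=673018, T(13)=-1761984; answer -1761984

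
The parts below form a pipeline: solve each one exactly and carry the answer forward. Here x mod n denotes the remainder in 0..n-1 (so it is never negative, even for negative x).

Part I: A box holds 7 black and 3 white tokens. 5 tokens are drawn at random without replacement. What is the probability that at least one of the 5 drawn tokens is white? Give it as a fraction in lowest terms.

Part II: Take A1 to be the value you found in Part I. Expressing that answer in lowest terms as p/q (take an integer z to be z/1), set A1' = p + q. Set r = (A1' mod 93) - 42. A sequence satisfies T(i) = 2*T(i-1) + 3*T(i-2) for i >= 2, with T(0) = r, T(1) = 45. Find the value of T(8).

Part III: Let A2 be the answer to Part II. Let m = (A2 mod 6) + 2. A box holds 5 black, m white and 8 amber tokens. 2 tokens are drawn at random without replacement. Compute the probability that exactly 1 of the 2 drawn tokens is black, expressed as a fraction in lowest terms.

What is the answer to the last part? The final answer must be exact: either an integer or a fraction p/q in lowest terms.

65/153

Part I: total draws C(10,5) = 252; complement C(7,5) = 21; favorable 252 - 21 = 231; P = 11/12; answer 11/12
Part II: A1 = 11/12; threaded value p + q = 23; r = -19; T(2) = 2*(45) + 3*(-19) = 33; iterating: T(2)=33, T(3)=201, T(4)=501, T(5)=1605, T(6)=4713, T(7)=14241, T(8)=42621; answer 42621
Part III: A2 = 42621; m = 5; total draws C(18,2) = 153; favorable C(5,1)*C(13,1) = 65; P = 65/153; answer 65/153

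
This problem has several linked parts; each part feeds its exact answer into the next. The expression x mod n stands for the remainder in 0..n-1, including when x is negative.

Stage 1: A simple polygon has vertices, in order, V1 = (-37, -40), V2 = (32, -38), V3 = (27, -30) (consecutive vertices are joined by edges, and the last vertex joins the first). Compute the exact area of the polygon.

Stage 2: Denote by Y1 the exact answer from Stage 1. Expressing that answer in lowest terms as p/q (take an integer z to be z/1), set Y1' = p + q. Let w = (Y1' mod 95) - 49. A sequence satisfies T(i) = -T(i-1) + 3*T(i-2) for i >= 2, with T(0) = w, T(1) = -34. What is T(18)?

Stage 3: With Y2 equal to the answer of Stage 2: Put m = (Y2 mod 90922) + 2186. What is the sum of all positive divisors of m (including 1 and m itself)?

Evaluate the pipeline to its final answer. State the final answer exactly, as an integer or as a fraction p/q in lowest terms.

Stage 1: cross terms: (-37*-38 - 32*-40)=2686, (32*-30 - 27*-38)=66, (27*-40 - -37*-30)=-2190; twice the area = |562| = 562; area = 281; answer 281
Stage 2: Y1 = 281; threaded value p + q = 282; w = 43; T(2) = -1*(-34) + 3*(43) = 163; iterating: T(2)=163, T(3)=-265, T(4)=754, T(5)=-1549, T(6)=3811, T(7)=-8458, T(8)=19891, T(9)=-45265, T(10)=104938, T(11)=-240733, T(12)=555547, T(13)=-1277746, T(14)=2944387, T(15)=-6777625, T(16)=15610786, T(17)=-35943661, T(18)=82776019; answer 82776019
Stage 3: Y2 = 82776019; m = 39185; 39185 = 5 * 17 * 461; sigma = (1 + 5) * (1 + 17) * (1 + 461) = 6 * 18 * 462 = 49896; answer 49896

49896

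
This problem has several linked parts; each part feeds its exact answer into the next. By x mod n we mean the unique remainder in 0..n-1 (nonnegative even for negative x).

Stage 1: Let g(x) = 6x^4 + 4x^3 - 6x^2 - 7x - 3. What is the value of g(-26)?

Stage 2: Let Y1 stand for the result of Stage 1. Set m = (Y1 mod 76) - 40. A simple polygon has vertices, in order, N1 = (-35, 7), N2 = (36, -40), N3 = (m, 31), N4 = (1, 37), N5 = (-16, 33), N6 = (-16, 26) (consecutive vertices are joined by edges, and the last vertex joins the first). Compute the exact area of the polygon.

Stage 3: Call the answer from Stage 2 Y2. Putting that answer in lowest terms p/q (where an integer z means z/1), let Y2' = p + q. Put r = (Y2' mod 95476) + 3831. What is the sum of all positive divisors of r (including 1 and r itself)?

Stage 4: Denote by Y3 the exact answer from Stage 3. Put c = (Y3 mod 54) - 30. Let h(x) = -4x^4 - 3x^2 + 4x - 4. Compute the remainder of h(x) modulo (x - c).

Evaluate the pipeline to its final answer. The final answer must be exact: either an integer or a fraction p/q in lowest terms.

Stage 1: 6*(-26)^4 + 4*(-26)^3 - 6*(-26)^2 - 7*(-26)^1 - 3 = (2741856) + (-70304) + (-4056) + (182) + (-3) = 2667675; answer 2667675
Stage 2: Y1 = 2667675; m = 35; cross terms: (-35*-40 - 36*7)=1148, (36*31 - 35*-40)=2516, (35*37 - 1*31)=1264, (1*33 - -16*37)=625, (-16*26 - -16*33)=112, (-16*7 - -35*26)=798; twice the area = |6463| = 6463; area = 6463/2; answer 6463/2
Stage 3: Y2 = 6463/2; threaded value p + q = 6465; r = 10296; 10296 = 2^3 * 3^2 * 11 * 13; sigma = (1 + 2 + 4 + 8) * (1 + 3 + 9) * (1 + 11) * (1 + 13) = 15 * 13 * 12 * 14 = 32760; answer 32760
Stage 4: Y3 = 32760; c = 6; remainder = value at the root: -4*(6)^4 - 3*(6)^2 + 4*(6)^1 - 4 = (-5184) + (-108) + (24) + (-4) = -5272; answer -5272

-5272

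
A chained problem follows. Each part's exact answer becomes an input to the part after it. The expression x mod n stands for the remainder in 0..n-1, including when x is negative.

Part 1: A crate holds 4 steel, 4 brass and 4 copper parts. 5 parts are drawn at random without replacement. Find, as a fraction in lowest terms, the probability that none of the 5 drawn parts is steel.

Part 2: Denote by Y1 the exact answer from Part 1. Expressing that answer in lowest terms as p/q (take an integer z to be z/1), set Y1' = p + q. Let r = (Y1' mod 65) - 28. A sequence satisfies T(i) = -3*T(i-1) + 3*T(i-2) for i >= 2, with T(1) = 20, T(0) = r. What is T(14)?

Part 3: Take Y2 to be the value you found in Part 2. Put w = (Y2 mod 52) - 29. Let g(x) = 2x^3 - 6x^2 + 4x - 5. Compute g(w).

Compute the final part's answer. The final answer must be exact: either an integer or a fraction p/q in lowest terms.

1435

Part 1: total draws C(12,5) = 792; favorable C(8,5) = 56; P = 7/99; answer 7/99
Part 2: Y1 = 7/99; threaded value p + q = 106; r = 13; T(2) = -3*(20) + 3*(13) = -21; iterating: T(2)=-21, T(3)=123, T(4)=-432, T(5)=1665, T(6)=-6291, T(7)=23868, T(8)=-90477, T(9)=343035, T(10)=-1300536, T(11)=4930713, T(12)=-18693747, T(13)=70873380, T(14)=-268701381; answer -268701381
Part 3: Y2 = -268701381; w = 10; 2*(10)^3 - 6*(10)^2 + 4*(10)^1 - 5 = (2000) + (-600) + (40) + (-5) = 1435; answer 1435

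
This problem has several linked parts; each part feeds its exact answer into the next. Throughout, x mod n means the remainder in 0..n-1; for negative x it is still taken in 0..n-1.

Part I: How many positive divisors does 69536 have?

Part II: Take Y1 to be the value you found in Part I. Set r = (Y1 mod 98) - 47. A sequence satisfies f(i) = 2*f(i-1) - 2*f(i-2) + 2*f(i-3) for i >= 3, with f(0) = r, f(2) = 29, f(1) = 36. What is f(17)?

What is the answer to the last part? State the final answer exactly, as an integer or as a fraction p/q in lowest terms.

Part I: 69536 = 2^5 * 41 * 53; number of divisors = (5+1) * (1+1) * (1+1) = 24; answer 24
Part II: Y1 = 24; r = -23; f(3) = 2*(29) - 2*(36) + 2*(-23) = -60; iterating: f(3)=-60, f(4)=-106, f(5)=-34, f(6)=24, f(7)=-96, f(8)=-308, f(9)=-376, f(10)=-328, f(11)=-520, f(12)=-1136, f(13)=-1888, f(14)=-2544, f(15)=-3584, f(16)=-5856, f(17)=-9632; answer -9632

-9632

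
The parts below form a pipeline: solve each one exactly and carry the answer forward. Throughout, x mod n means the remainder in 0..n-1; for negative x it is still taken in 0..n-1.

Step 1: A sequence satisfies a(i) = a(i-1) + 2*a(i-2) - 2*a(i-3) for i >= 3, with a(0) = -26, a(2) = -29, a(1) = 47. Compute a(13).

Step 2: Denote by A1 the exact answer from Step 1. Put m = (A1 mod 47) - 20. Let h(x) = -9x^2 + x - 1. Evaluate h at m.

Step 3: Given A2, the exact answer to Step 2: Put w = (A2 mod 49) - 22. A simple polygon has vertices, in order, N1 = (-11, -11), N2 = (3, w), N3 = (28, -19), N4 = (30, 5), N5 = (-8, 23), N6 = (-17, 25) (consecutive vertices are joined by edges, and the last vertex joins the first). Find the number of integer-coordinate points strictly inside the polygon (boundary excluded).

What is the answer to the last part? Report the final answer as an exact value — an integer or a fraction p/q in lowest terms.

Step 1: a(3) = 1*(-29) + 2*(47) - 2*(-26) = 117; iterating: a(3)=117, a(4)=-35, a(5)=257, a(6)=-47, a(7)=537, a(8)=-71, a(9)=1097, a(10)=-119, a(11)=2217, a(12)=-215, a(13)=4457; answer 4457
Step 2: A1 = 4457; m = 19; -9*(19)^2 + 1*(19)^1 - 1 = (-3249) + (19) + (-1) = -3231; answer -3231
Step 3: A2 = -3231; w = -19; cross terms: (-11*-19 - 3*-11)=242, (3*-19 - 28*-19)=475, (28*5 - 30*-19)=710, (30*23 - -8*5)=730, (-8*25 - -17*23)=191, (-17*-11 - -11*25)=462; twice the area = |2810| = 2810; area = 1405; boundary points = 2 + 25 + 2 + 2 + 1 + 6 = 38; strictly interior points = area - boundary/2 + 1 = 1387; answer 1387

1387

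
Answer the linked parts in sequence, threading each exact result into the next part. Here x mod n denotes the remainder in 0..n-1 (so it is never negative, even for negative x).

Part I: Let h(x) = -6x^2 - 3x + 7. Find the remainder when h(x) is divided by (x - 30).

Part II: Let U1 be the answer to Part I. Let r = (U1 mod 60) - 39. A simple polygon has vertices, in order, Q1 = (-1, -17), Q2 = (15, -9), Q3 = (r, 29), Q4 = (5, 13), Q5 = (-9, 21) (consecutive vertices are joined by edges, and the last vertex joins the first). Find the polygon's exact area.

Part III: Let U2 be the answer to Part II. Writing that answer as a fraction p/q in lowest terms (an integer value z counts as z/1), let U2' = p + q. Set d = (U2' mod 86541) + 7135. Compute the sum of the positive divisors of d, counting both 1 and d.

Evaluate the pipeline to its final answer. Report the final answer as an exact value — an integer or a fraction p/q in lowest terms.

Part I: remainder = value at the root: -6*(30)^2 - 3*(30)^1 + 7 = (-5400) + (-90) + (7) = -5483; answer -5483
Part II: U1 = -5483; r = -2; cross terms: (-1*-9 - 15*-17)=264, (15*29 - -2*-9)=417, (-2*13 - 5*29)=-171, (5*21 - -9*13)=222, (-9*-17 - -1*21)=174; twice the area = |906| = 906; area = 453; answer 453
Part III: U2 = 453; threaded value p + q = 454; d = 7589; 7589 is prime, so its only divisors are 1 and 7589; sigma = 1 + 7589 = 7590; answer 7590

7590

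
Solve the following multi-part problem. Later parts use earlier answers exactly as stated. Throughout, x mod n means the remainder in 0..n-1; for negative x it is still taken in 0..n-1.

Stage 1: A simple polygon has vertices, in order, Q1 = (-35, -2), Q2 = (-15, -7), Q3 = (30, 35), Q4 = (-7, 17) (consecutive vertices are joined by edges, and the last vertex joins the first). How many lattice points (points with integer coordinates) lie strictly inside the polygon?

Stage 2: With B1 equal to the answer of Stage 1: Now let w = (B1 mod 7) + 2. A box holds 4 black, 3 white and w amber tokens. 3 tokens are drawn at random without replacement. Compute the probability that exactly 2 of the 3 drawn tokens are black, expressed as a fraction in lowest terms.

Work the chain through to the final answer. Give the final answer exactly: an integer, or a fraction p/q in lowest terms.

Stage 1: cross terms: (-35*-7 - -15*-2)=215, (-15*35 - 30*-7)=-315, (30*17 - -7*35)=755, (-7*-2 - -35*17)=609; twice the area = |1264| = 1264; area = 632; boundary points = 5 + 3 + 1 + 1 = 10; strictly interior points = area - boundary/2 + 1 = 628; answer 628
Stage 2: B1 = 628; w = 7; total draws C(14,3) = 364; favorable C(4,2)*C(10,1) = 60; P = 15/91; answer 15/91

15/91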